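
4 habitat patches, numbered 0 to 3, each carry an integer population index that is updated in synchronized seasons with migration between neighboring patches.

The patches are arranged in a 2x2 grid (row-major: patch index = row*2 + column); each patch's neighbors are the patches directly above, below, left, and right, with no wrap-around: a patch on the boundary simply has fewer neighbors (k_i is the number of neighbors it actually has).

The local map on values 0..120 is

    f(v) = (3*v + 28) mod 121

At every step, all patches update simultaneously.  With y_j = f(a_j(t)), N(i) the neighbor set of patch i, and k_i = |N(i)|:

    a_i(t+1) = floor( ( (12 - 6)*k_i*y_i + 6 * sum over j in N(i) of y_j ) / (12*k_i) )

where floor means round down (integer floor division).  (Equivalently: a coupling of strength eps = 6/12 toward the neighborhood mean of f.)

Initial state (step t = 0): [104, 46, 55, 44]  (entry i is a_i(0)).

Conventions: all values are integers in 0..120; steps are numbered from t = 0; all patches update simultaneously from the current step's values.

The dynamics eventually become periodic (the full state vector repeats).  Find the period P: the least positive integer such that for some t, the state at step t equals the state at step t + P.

Simulating step by step:
t=0: [104, 46, 55, 44]
t=1: [78, 56, 70, 48]
t=2: [58, 55, 76, 73]
t=3: [62, 57, 28, 24]
t=4: [94, 87, 104, 97]
t=5: [70, 59, 85, 74]
t=6: [89, 73, 51, 35]
t=7: [42, 18, 46, 22]
t=8: [48, 72, 54, 78]
t=9: [43, 18, 52, 27]
t=10: [54, 77, 67, 90]
t=11: [65, 39, 85, 59]
t=12: [67, 58, 67, 58]
t=13: [101, 87, 101, 87]
t=14: [78, 57, 78, 57]
t=15: [34, 63, 34, 63]
t=16: [30, 74, 30, 74]
t=17: [90, 35, 90, 35]
t=18: [45, 23, 45, 23]
t=19: [55, 83, 55, 83]
t=20: [62, 44, 62, 44]
t=21: [79, 52, 79, 52]
t=22: [33, 53, 33, 53]
t=23: [21, 51, 21, 51]
t=24: [83, 67, 83, 67]
t=25: [53, 89, 53, 89]
t=26: [62, 56, 62, 56]
t=27: [88, 79, 88, 79]
t=28: [43, 29, 43, 29]
t=29: [55, 95, 55, 95]
t=30: [71, 71, 71, 71]
t=31: [120, 120, 120, 120]
t=32: [25, 25, 25, 25]
t=33: [103, 103, 103, 103]
t=34: [95, 95, 95, 95]
t=35: [71, 71, 71, 71]

Answer: 5
Key observation: The state at step 30, [71, 71, 71, 71], reappears at step 35 — and no state repeats earlier — so the cycle the system enters has period 5.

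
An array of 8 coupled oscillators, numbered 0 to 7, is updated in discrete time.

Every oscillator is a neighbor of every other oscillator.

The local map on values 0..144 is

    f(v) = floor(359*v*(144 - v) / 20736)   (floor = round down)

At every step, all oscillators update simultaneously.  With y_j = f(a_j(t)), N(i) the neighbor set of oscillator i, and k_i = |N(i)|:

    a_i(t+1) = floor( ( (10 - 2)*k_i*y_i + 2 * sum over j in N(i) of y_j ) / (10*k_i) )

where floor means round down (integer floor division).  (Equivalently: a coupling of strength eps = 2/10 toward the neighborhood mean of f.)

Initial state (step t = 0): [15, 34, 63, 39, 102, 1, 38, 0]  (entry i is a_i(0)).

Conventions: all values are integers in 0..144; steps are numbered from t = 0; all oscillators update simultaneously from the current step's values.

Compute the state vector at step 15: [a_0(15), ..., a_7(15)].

Simulating step by step:
t=0: [15, 34, 63, 39, 102, 1, 38, 0]
t=1: [36, 60, 79, 65, 68, 12, 64, 11]
t=2: [67, 83, 83, 83, 84, 36, 83, 35]
t=3: [87, 85, 85, 85, 85, 70, 85, 69]
t=4: [85, 86, 86, 86, 86, 88, 86, 88]
t=5: [85, 85, 85, 85, 85, 85, 85, 85]
t=6: [86, 86, 86, 86, 86, 86, 86, 86]
t=7: [86, 86, 86, 86, 86, 86, 86, 86]
t=8: [86, 86, 86, 86, 86, 86, 86, 86]
t=9: [86, 86, 86, 86, 86, 86, 86, 86]
t=10: [86, 86, 86, 86, 86, 86, 86, 86]
t=11: [86, 86, 86, 86, 86, 86, 86, 86]
t=12: [86, 86, 86, 86, 86, 86, 86, 86]
t=13: [86, 86, 86, 86, 86, 86, 86, 86]
t=14: [86, 86, 86, 86, 86, 86, 86, 86]
t=15: [86, 86, 86, 86, 86, 86, 86, 86]

Answer: [86, 86, 86, 86, 86, 86, 86, 86]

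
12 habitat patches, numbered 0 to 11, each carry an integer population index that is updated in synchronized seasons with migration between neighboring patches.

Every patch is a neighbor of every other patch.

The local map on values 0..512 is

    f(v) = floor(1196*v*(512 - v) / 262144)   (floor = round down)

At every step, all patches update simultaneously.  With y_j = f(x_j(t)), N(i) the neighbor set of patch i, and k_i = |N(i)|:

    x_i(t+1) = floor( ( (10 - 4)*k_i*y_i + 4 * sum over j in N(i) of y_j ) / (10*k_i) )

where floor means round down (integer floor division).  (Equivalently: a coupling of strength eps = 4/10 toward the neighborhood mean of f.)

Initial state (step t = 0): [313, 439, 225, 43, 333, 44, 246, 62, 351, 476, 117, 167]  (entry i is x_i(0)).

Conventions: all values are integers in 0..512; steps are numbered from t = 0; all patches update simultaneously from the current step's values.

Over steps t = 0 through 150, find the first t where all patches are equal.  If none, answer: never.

Simulating step by step:
t=0: [313, 439, 225, 43, 333, 44, 246, 62, 351, 476, 117, 167]  (not all equal)
t=1: [247, 170, 253, 139, 240, 140, 255, 159, 232, 131, 206, 235]  (not all equal)
t=2: [287, 269, 287, 252, 287, 253, 287, 263, 286, 247, 281, 286]  (not all equal)
t=3: [294, 297, 294, 297, 294, 297, 294, 297, 294, 297, 295, 294]  (not all equal)
t=4: [291, 291, 291, 291, 291, 291, 291, 291, 291, 291, 291, 291]  (all equal)

Answer: 4
Key observation: Synchronization is absorbing here: once all patches are equal they stay equal, and step 4 is the first all-equal step.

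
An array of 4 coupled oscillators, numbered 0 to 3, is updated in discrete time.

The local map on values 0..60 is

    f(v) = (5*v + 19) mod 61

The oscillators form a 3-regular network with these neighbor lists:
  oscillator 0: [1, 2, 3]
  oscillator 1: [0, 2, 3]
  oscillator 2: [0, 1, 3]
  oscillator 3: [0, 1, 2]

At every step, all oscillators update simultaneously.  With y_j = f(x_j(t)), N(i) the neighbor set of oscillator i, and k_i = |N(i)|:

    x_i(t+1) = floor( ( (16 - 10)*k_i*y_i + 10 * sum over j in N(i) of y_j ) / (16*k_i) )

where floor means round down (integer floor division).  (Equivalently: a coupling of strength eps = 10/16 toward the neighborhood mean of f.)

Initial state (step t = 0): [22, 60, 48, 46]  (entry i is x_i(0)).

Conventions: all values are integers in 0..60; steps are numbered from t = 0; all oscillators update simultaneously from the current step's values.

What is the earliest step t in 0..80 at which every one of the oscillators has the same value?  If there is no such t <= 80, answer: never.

Answer: 3
Key observation: Synchronization is absorbing here: once all oscillators are equal they stay equal, and step 3 is the first all-equal step.

Derivation:
t=0: [22, 60, 48, 46]  (not all equal)
t=1: [9, 10, 11, 9]  (not all equal)
t=2: [6, 6, 7, 6]  (not all equal)
t=3: [50, 50, 50, 50]  (all equal)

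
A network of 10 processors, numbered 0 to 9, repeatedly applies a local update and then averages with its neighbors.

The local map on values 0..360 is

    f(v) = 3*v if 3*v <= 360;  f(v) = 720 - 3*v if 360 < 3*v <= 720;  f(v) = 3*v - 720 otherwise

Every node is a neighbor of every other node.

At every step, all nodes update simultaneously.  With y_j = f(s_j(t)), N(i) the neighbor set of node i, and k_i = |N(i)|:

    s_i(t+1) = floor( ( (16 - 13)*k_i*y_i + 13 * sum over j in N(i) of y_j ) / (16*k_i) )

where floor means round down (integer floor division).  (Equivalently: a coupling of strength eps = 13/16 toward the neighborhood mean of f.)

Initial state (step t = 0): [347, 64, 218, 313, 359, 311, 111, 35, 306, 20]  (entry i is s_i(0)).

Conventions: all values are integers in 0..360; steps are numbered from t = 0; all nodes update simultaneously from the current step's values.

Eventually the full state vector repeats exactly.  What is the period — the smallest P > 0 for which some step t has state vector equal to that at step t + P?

Answer: 2
Key observation: The state at step 19, [91, 90, 90, 90, 91, 90, 91, 90, 90, 90], reappears at step 21 — and no state repeats earlier — so the cycle the system enters has period 2.

Derivation:
t=0: [347, 64, 218, 313, 359, 311, 111, 35, 306, 20]
t=1: [217, 205, 192, 207, 221, 207, 218, 196, 205, 192]
t=2: [98, 102, 106, 101, 97, 101, 98, 104, 102, 106]
t=3: [303, 304, 305, 304, 303, 304, 303, 305, 304, 305]
t=4: [191, 192, 192, 192, 191, 192, 191, 192, 192, 192]
t=5: [145, 144, 144, 144, 145, 144, 145, 144, 144, 144]
t=6: [286, 287, 287, 287, 286, 287, 286, 287, 287, 287]
t=7: [139, 140, 140, 140, 139, 140, 139, 140, 140, 140]
t=8: [301, 300, 300, 300, 301, 300, 301, 300, 300, 300]
t=9: [181, 180, 180, 180, 181, 180, 181, 180, 180, 180]
t=10: [178, 179, 179, 179, 178, 179, 178, 179, 179, 179]
t=11: [184, 183, 183, 183, 184, 183, 184, 183, 183, 183]
t=12: [169, 170, 170, 170, 169, 170, 169, 170, 170, 170]
t=13: [211, 210, 210, 210, 211, 210, 211, 210, 210, 210]
t=14: [88, 89, 89, 89, 88, 89, 88, 89, 89, 89]
t=15: [265, 266, 266, 266, 265, 266, 265, 266, 266, 266]
t=16: [76, 77, 77, 77, 76, 77, 76, 77, 77, 77]
t=17: [229, 230, 230, 230, 229, 230, 229, 230, 230, 230]
t=18: [31, 30, 30, 30, 31, 30, 31, 30, 30, 30]
t=19: [91, 90, 90, 90, 91, 90, 91, 90, 90, 90]
t=20: [271, 270, 270, 270, 271, 270, 271, 270, 270, 270]
t=21: [91, 90, 90, 90, 91, 90, 91, 90, 90, 90]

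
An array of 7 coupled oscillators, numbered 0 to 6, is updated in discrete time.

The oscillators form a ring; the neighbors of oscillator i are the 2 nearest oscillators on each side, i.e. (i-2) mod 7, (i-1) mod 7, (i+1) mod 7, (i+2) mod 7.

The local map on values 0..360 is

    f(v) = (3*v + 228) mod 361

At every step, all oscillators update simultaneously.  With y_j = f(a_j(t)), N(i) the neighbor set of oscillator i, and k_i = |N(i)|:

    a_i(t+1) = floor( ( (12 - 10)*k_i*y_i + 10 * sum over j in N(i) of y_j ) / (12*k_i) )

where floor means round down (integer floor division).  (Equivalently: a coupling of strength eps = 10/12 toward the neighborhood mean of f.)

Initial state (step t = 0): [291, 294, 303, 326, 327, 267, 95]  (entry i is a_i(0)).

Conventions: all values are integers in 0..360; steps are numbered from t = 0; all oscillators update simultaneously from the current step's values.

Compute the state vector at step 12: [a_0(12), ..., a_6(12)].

Answer: [88, 117, 145, 175, 179, 140, 83]

Derivation:
t=0: [291, 294, 303, 326, 327, 267, 95]
t=1: [115, 76, 70, 127, 153, 138, 124]
t=2: [179, 177, 196, 203, 230, 260, 230]
t=3: [134, 99, 97, 146, 176, 162, 149]
t=4: [250, 245, 187, 198, 241, 250, 223]
t=5: [196, 164, 183, 181, 162, 201, 233]
t=6: [167, 143, 187, 190, 145, 164, 224]
t=7: [188, 117, 153, 226, 192, 177, 230]
t=8: [173, 198, 169, 168, 168, 117, 117]
t=9: [118, 72, 32, 72, 97, 91, 109]
t=10: [191, 185, 167, 160, 180, 160, 157]
t=11: [170, 170, 112, 153, 224, 226, 167]
t=12: [88, 117, 145, 175, 179, 140, 83]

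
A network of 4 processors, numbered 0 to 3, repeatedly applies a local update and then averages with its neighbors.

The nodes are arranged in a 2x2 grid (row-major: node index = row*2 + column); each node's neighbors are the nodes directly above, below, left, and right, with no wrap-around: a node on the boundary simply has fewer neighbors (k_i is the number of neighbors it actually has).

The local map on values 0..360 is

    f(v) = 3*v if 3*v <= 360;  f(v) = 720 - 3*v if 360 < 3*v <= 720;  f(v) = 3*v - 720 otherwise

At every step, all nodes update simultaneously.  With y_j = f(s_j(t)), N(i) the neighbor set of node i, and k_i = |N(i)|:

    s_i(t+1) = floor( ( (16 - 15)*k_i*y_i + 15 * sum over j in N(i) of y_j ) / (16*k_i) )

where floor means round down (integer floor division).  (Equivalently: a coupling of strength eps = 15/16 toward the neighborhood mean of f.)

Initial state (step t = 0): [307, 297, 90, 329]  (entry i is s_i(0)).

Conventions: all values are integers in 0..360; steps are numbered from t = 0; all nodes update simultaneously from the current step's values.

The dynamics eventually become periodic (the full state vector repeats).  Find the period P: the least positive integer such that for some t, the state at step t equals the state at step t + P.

Simulating step by step:
t=0: [307, 297, 90, 329]
t=1: [219, 230, 236, 223]
t=2: [23, 55, 54, 22]
t=3: [157, 73, 73, 157]
t=4: [220, 247, 247, 220]
t=5: [23, 57, 57, 23]
t=6: [164, 75, 75, 164]
t=7: [225, 227, 227, 225]
t=8: [39, 44, 44, 39]
t=9: [131, 117, 117, 131]
t=10: [349, 328, 328, 349]
t=11: [267, 323, 323, 267]
t=12: [238, 91, 91, 238]
t=13: [256, 22, 22, 256]
t=14: [64, 49, 49, 64]
t=15: [149, 189, 189, 149]
t=16: [160, 265, 265, 160]
t=17: [85, 229, 229, 85]
t=18: [46, 241, 241, 46]
t=19: [11, 129, 129, 11]
t=20: [314, 51, 51, 314]
t=21: [157, 217, 217, 157]
t=22: [80, 237, 237, 80]
t=23: [23, 225, 225, 23]
t=24: [46, 67, 67, 46]
t=25: [197, 141, 141, 197]
t=26: [286, 139, 139, 286]
t=27: [292, 148, 148, 292]
t=28: [268, 163, 163, 268]
t=29: [221, 93, 93, 221]
t=30: [265, 70, 70, 265]
t=31: [201, 83, 83, 201]
t=32: [240, 125, 125, 240]
t=33: [323, 21, 21, 323]
t=34: [74, 237, 237, 74]
t=35: [22, 208, 208, 22]
t=36: [94, 67, 67, 94]
t=37: [206, 276, 276, 206]
t=38: [107, 102, 102, 107]
t=39: [306, 320, 320, 306]
t=40: [237, 200, 200, 237]
t=41: [113, 15, 15, 113]
t=42: [63, 320, 320, 63]
t=43: [236, 192, 192, 236]
t=44: [135, 20, 20, 135]
t=45: [75, 299, 299, 75]
t=46: [180, 222, 222, 180]
t=47: [61, 172, 172, 61]
t=48: [202, 184, 184, 202]
t=49: [164, 117, 117, 164]
t=50: [343, 235, 235, 343]
t=51: [33, 290, 290, 33]
t=52: [146, 102, 102, 146]
t=53: [304, 283, 283, 304]
t=54: [132, 188, 188, 132]
t=55: [166, 313, 313, 166]
t=56: [219, 221, 221, 219]
t=57: [57, 62, 62, 57]
t=58: [185, 171, 171, 185]
t=59: [204, 167, 167, 204]
t=60: [212, 114, 114, 212]
t=61: [325, 100, 100, 325]
t=62: [297, 257, 257, 297]
t=63: [58, 163, 163, 58]
t=64: [227, 177, 177, 227]
t=65: [179, 48, 48, 179]
t=66: [146, 180, 180, 146]
t=67: [186, 275, 275, 186]
t=68: [108, 158, 158, 108]
t=69: [250, 319, 319, 250]
t=70: [224, 42, 42, 224]
t=71: [121, 52, 52, 121]
t=72: [168, 344, 344, 168]
t=73: [306, 222, 222, 306]
t=74: [63, 189, 189, 63]
t=75: [155, 186, 186, 155]
t=76: [167, 249, 249, 167]
t=77: [39, 207, 207, 39]
t=78: [100, 115, 115, 100]
t=79: [342, 302, 302, 342]
t=80: [193, 298, 298, 193]
t=81: [171, 143, 143, 171]
t=82: [285, 212, 212, 285]
t=83: [87, 131, 131, 87]
t=84: [322, 265, 265, 322]
t=85: [85, 235, 235, 85]
t=86: [30, 240, 240, 30]
t=87: [5, 84, 84, 5]
t=88: [237, 29, 29, 237]
t=89: [82, 13, 13, 82]
t=90: [51, 233, 233, 51]
t=91: [29, 144, 144, 29]
t=92: [275, 99, 99, 275]
t=93: [285, 117, 117, 285]
t=94: [337, 148, 148, 337]
t=95: [276, 290, 290, 276]
t=96: [147, 110, 110, 147]
t=97: [326, 282, 282, 326]
t=98: [134, 249, 249, 134]
t=99: [45, 299, 299, 45]
t=100: [174, 137, 137, 174]
t=101: [302, 204, 204, 302]
t=102: [112, 181, 181, 112]
t=103: [186, 326, 326, 186]
t=104: [252, 168, 168, 252]
t=105: [204, 47, 47, 204]
t=106: [138, 110, 110, 138]
t=107: [328, 307, 307, 328]
t=108: [204, 260, 260, 204]
t=109: [63, 105, 105, 63]
t=110: [307, 196, 196, 307]
t=111: [136, 196, 196, 136]
t=112: [143, 300, 300, 143]
t=113: [186, 284, 284, 186]
t=114: [133, 160, 160, 133]
t=115: [245, 315, 315, 245]
t=116: [211, 28, 28, 211]
t=117: [84, 86, 86, 84]
t=118: [257, 252, 252, 257]
t=119: [36, 50, 50, 36]
t=120: [147, 110, 110, 147]

Answer: 24
Key observation: The state at step 96, [147, 110, 110, 147], reappears at step 120 — and no state repeats earlier — so the cycle the system enters has period 24.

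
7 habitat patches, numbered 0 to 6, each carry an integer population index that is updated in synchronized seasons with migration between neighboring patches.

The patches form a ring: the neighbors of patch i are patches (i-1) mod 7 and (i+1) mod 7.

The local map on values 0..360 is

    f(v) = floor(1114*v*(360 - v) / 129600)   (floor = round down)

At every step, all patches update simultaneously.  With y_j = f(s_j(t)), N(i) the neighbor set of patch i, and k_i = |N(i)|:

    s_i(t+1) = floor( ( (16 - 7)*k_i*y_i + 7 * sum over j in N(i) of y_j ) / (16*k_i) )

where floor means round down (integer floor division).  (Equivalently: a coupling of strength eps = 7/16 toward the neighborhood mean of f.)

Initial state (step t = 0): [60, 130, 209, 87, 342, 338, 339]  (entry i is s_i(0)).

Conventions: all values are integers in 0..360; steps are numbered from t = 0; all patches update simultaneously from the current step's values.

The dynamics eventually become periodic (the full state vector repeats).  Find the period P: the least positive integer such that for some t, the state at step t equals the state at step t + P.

Simulating step by step:
t=0: [60, 130, 209, 87, 342, 338, 339]
t=1: [156, 237, 253, 185, 87, 60, 81]
t=2: [250, 251, 246, 251, 209, 173, 202]
t=3: [244, 236, 238, 244, 264, 275, 266]
t=4: [238, 248, 248, 238, 218, 206, 217]
t=5: [250, 240, 240, 250, 263, 269, 263]
t=6: [234, 244, 244, 234, 220, 213, 220]
t=7: [253, 245, 245, 253, 262, 266, 262]
t=8: [231, 239, 239, 231, 221, 216, 221]
t=9: [256, 249, 249, 256, 262, 265, 262]
t=10: [228, 235, 235, 228, 220, 217, 220]
t=11: [258, 253, 253, 258, 263, 265, 263]
t=12: [225, 230, 230, 225, 219, 217, 219]
t=13: [261, 257, 257, 261, 264, 265, 264]
t=14: [222, 225, 225, 222, 217, 216, 217]
t=15: [263, 261, 261, 263, 265, 266, 265]
t=16: [219, 221, 221, 219, 216, 214, 216]
t=17: [265, 264, 264, 265, 266, 267, 266]
t=18: [215, 216, 216, 215, 214, 213, 214]
t=19: [267, 267, 267, 267, 268, 268, 268]
t=20: [212, 213, 213, 212, 211, 211, 211]
t=21: [269, 269, 269, 269, 269, 270, 269]
t=22: [210, 210, 210, 210, 209, 208, 209]
t=23: [270, 270, 270, 270, 270, 271, 270]
t=24: [208, 208, 208, 208, 207, 207, 207]
t=25: [271, 271, 271, 271, 271, 272, 271]
t=26: [207, 207, 207, 207, 206, 205, 206]
t=27: [272, 272, 272, 272, 272, 272, 272]
t=28: [205, 205, 205, 205, 205, 205, 205]
t=29: [273, 273, 273, 273, 273, 273, 273]
t=30: [204, 204, 204, 204, 204, 204, 204]
t=31: [273, 273, 273, 273, 273, 273, 273]

Answer: 2
Key observation: The state at step 29, [273, 273, 273, 273, 273, 273, 273], reappears at step 31 — and no state repeats earlier — so the cycle the system enters has period 2.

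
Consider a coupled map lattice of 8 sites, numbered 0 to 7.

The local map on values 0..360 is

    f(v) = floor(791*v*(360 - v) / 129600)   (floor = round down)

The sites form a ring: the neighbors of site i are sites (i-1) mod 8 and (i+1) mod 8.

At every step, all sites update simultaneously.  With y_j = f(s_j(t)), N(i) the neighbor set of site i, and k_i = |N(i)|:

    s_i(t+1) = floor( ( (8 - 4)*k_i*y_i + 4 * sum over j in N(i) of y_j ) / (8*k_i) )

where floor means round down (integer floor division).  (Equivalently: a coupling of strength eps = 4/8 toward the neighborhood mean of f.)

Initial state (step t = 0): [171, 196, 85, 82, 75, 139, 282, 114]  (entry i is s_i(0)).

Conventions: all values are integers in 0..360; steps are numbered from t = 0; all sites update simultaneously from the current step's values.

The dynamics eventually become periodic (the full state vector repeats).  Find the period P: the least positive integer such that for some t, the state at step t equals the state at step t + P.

Answer: 1
Key observation: The state at step 3, [196, 196, 196, 196, 196, 196, 196, 196], reappears at step 4 — and no state repeats earlier — so the cycle the system enters has period 1.

Derivation:
t=0: [171, 196, 85, 82, 75, 139, 282, 114]
t=1: [190, 182, 154, 137, 146, 159, 156, 168]
t=2: [196, 196, 192, 188, 190, 193, 194, 195]
t=3: [196, 196, 196, 196, 196, 196, 196, 196]
t=4: [196, 196, 196, 196, 196, 196, 196, 196]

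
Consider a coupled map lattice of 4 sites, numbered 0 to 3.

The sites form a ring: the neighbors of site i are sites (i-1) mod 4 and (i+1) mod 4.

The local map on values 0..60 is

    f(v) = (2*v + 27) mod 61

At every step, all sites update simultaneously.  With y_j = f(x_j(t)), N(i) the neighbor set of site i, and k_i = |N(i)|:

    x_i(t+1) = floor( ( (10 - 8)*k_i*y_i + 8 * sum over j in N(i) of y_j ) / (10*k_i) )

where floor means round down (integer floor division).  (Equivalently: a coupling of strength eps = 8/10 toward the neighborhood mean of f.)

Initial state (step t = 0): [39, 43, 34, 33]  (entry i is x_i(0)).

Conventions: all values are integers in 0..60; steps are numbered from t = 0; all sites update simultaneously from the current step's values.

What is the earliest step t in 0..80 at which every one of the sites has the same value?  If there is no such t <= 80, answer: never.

Answer: 7
Key observation: Synchronization is absorbing here: once all sites are equal they stay equal, and step 7 is the first all-equal step.

Derivation:
t=0: [39, 43, 34, 33]  (not all equal)
t=1: [42, 41, 40, 37]  (not all equal)
t=2: [45, 48, 44, 46]  (not all equal)
t=3: [34, 44, 34, 55]  (not all equal)
t=4: [34, 38, 34, 30]  (not all equal)
t=5: [34, 35, 34, 32]  (not all equal)
t=6: [33, 34, 33, 33]  (not all equal)
t=7: [32, 32, 32, 32]  (all equal)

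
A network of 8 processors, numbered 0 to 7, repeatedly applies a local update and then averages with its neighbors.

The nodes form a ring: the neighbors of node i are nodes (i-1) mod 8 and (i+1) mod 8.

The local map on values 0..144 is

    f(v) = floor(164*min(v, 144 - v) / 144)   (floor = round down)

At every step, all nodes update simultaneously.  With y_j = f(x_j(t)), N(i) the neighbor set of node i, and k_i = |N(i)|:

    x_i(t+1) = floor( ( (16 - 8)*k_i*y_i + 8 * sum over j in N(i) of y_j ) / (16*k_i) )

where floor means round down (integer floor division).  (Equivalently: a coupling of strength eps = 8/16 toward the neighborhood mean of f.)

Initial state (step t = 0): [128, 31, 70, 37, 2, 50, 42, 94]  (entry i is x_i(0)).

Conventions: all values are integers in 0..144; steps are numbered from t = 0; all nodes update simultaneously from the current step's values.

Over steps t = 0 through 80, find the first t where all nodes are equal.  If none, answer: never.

Answer: never
Key observation: The state at step 9 reappears at step 11 — the system is in a cycle of period 2 from step 9 on.  No step 0..11 is synchronized, and the cycle repeats forever, so no step up to 80 (or ever) has all nodes equal.

Derivation:
t=0: [128, 31, 70, 37, 2, 50, 42, 94]  (not all equal)
t=1: [31, 41, 58, 41, 25, 40, 51, 44]  (not all equal)
t=2: [41, 48, 56, 46, 36, 44, 52, 48]  (not all equal)
t=3: [50, 54, 58, 52, 46, 50, 55, 53]  (not all equal)
t=4: [58, 61, 63, 59, 54, 56, 60, 59]  (not all equal)
t=5: [67, 68, 69, 66, 63, 63, 66, 67]  (not all equal)
t=6: [76, 77, 77, 74, 72, 72, 74, 75]  (not all equal)
t=7: [77, 76, 76, 79, 81, 81, 79, 78]  (not all equal)
t=8: [76, 76, 76, 74, 71, 71, 73, 75]  (not all equal)
t=9: [77, 77, 77, 78, 79, 80, 79, 78]  (not all equal)
t=10: [75, 76, 75, 75, 73, 73, 73, 75]  (not all equal)
t=11: [77, 77, 77, 78, 79, 80, 79, 78]  (not all equal)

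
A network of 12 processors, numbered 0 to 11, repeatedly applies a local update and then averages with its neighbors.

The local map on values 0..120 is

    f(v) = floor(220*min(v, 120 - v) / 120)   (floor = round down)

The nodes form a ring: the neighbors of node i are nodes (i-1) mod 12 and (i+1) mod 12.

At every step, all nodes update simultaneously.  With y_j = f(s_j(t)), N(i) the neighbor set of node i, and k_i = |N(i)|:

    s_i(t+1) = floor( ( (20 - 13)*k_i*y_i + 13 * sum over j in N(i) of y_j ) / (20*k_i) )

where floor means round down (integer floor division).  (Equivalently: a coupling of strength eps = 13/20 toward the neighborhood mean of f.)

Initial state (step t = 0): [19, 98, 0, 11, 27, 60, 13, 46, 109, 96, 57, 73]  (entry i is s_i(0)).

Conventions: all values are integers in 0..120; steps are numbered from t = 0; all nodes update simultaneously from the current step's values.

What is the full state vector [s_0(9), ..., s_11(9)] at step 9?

Simulating step by step:
t=0: [19, 98, 0, 11, 27, 60, 13, 46, 109, 96, 57, 73]
t=1: [52, 25, 19, 22, 59, 61, 71, 43, 48, 55, 78, 74]
t=2: [75, 57, 39, 60, 85, 101, 91, 84, 88, 88, 86, 85]
t=3: [83, 86, 94, 82, 69, 49, 51, 59, 60, 59, 61, 69]
t=4: [73, 58, 59, 69, 83, 91, 96, 103, 108, 108, 103, 89]
t=5: [82, 100, 102, 89, 70, 54, 42, 32, 24, 24, 36, 57]
t=6: [69, 45, 41, 59, 82, 89, 77, 59, 48, 51, 71, 80]
t=7: [82, 83, 88, 84, 77, 67, 80, 91, 96, 90, 85, 84]
t=8: [67, 64, 63, 67, 80, 83, 74, 56, 50, 54, 61, 66]
t=9: [99, 101, 101, 91, 78, 74, 84, 92, 97, 99, 102, 101]

Answer: [99, 101, 101, 91, 78, 74, 84, 92, 97, 99, 102, 101]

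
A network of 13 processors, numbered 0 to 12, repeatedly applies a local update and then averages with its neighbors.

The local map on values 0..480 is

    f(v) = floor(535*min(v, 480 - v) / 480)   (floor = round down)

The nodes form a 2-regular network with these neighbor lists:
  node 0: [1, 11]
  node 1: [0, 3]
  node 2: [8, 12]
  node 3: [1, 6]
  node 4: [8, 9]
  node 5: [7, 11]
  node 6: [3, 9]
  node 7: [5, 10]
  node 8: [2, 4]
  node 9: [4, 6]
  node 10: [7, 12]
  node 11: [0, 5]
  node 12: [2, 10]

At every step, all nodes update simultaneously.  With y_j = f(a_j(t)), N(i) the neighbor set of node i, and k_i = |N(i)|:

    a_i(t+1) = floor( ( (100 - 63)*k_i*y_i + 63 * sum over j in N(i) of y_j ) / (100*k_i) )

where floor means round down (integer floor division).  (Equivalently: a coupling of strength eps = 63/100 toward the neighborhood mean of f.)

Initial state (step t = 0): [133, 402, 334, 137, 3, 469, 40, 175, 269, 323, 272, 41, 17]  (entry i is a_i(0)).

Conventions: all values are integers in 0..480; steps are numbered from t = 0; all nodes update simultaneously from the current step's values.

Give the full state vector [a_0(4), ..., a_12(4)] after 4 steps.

Simulating step by step:
t=0: [133, 402, 334, 137, 3, 469, 40, 175, 269, 323, 272, 41, 17]
t=1: [96, 126, 139, 97, 129, 80, 118, 148, 138, 79, 152, 67, 130]
t=2: [107, 119, 150, 125, 128, 107, 110, 141, 150, 118, 159, 89, 155]
t=3: [116, 130, 168, 131, 146, 124, 130, 151, 159, 131, 169, 111, 172]
t=4: [131, 139, 185, 144, 161, 142, 145, 164, 175, 150, 182, 129, 188]

Answer: [131, 139, 185, 144, 161, 142, 145, 164, 175, 150, 182, 129, 188]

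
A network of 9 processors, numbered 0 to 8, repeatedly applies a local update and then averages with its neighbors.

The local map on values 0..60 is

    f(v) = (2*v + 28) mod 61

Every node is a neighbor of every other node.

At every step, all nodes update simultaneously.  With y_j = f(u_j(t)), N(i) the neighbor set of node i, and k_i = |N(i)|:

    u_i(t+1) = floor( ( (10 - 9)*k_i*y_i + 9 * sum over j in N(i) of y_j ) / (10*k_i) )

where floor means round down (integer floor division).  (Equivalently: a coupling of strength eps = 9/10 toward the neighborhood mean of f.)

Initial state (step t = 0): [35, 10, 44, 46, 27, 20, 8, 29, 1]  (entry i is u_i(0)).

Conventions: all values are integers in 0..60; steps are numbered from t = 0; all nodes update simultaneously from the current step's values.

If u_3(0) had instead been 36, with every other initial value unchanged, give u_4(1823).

Simulating step by step:
t=0: [35, 10, 44, 36, 27, 20, 8, 29, 1]
t=1: [33, 33, 33, 33, 34, 34, 33, 34, 34]
t=2: [33, 33, 33, 33, 33, 33, 33, 33, 33]
t=3: [33, 33, 33, 33, 33, 33, 33, 33, 33]

Answer: u_4(1823) = 33
Key observation: The state at step 2, [33, 33, 33, 33, 33, 33, 33, 33, 33], reappears at step 3: the system is in a cycle of period 1 from step 2 on.  Therefore the state at step 1823 equals the state at step 2 + ((1823 - 2) mod 1) = 2, which is [33, 33, 33, 33, 33, 33, 33, 33, 33].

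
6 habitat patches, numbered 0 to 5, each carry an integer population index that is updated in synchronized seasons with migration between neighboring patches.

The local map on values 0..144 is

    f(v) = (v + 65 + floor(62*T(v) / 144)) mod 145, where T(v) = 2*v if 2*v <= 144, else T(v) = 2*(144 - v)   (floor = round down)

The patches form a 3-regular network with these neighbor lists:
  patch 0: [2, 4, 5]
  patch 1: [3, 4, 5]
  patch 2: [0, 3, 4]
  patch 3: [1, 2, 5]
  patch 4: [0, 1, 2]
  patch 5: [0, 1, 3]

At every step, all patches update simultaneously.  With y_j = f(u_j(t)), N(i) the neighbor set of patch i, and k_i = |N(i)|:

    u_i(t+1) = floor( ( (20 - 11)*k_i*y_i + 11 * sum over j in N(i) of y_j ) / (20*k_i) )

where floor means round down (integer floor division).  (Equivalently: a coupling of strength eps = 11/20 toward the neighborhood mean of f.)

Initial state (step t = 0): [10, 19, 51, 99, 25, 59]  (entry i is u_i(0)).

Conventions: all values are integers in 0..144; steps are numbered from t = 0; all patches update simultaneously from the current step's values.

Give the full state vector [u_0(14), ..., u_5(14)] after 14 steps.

Answer: [31, 31, 31, 31, 31, 31]

Derivation:
t=0: [10, 19, 51, 99, 25, 59]
t=1: [65, 81, 52, 51, 86, 57]
t=2: [35, 42, 27, 24, 45, 31]
t=3: [102, 107, 96, 118, 72, 124]
t=4: [57, 58, 57, 59, 56, 59]
t=5: [26, 27, 26, 28, 25, 28]
t=6: [113, 115, 113, 115, 112, 115]
t=7: [59, 59, 59, 59, 59, 59]
t=8: [29, 29, 29, 29, 29, 29]
t=9: [118, 118, 118, 118, 118, 118]
t=10: [60, 60, 60, 60, 60, 60]
t=11: [31, 31, 31, 31, 31, 31]
t=12: [122, 122, 122, 122, 122, 122]
t=13: [60, 60, 60, 60, 60, 60]
t=14: [31, 31, 31, 31, 31, 31]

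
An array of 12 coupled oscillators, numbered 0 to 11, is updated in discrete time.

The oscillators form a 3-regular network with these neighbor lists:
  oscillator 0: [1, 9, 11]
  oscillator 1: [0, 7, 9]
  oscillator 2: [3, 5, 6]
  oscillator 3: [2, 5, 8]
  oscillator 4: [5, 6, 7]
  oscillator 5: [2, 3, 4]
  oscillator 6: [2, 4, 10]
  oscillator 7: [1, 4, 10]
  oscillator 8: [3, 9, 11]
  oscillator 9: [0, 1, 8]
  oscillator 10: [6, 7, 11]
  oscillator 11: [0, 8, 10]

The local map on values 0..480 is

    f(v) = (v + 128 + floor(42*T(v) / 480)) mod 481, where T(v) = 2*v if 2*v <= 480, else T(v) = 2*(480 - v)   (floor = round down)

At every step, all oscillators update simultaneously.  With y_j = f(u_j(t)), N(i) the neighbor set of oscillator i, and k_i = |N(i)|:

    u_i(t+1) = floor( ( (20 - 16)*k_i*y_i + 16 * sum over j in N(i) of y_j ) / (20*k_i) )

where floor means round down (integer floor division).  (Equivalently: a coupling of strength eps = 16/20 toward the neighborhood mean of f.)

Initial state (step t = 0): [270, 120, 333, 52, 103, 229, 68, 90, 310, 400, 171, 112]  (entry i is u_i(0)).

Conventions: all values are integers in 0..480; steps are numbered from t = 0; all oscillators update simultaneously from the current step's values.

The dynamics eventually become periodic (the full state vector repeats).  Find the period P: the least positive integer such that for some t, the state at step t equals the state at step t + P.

Simulating step by step:
t=0: [270, 120, 333, 52, 103, 229, 68, 90, 310, 400, 171, 112]
t=1: [243, 247, 212, 269, 273, 197, 196, 272, 229, 324, 252, 379]
t=2: [332, 436, 382, 388, 394, 404, 400, 426, 334, 422, 307, 336]
t=3: [48, 62, 56, 41, 66, 53, 163, 179, 38, 42, 133, 128]
t=4: [211, 226, 221, 183, 266, 191, 245, 251, 202, 183, 306, 226]
t=5: [376, 381, 373, 363, 402, 380, 424, 427, 360, 370, 419, 399]
t=6: [45, 51, 48, 35, 67, 43, 62, 65, 39, 37, 74, 50]
t=7: [181, 185, 182, 176, 196, 184, 201, 202, 174, 178, 200, 188]
t=8: [342, 346, 346, 338, 357, 344, 356, 357, 338, 338, 359, 345]
t=9: [13, 15, 15, 12, 21, 16, 22, 23, 10, 11, 22, 16]
t=10: [143, 145, 146, 143, 151, 146, 150, 151, 141, 141, 151, 145]
t=11: [296, 298, 299, 296, 303, 299, 303, 303, 295, 295, 302, 298]
t=12: [456, 457, 458, 456, 460, 458, 460, 459, 455, 455, 459, 457]
t=13: [107, 107, 108, 107, 109, 108, 109, 109, 106, 106, 109, 107]
t=14: [252, 253, 254, 253, 255, 254, 255, 255, 252, 252, 255, 253]
t=15: [419, 420, 421, 420, 421, 421, 421, 421, 419, 419, 421, 420]
t=16: [76, 76, 77, 77, 78, 77, 78, 77, 76, 76, 77, 76]
t=17: [217, 217, 218, 217, 218, 218, 218, 218, 217, 217, 218, 217]
t=18: [382, 382, 383, 383, 384, 383, 384, 383, 382, 382, 383, 382]
t=19: [46, 46, 46, 46, 46, 46, 46, 46, 46, 46, 46, 46]
t=20: [182, 182, 182, 182, 182, 182, 182, 182, 182, 182, 182, 182]
t=21: [341, 341, 341, 341, 341, 341, 341, 341, 341, 341, 341, 341]
t=22: [12, 12, 12, 12, 12, 12, 12, 12, 12, 12, 12, 12]
t=23: [142, 142, 142, 142, 142, 142, 142, 142, 142, 142, 142, 142]
t=24: [294, 294, 294, 294, 294, 294, 294, 294, 294, 294, 294, 294]
t=25: [454, 454, 454, 454, 454, 454, 454, 454, 454, 454, 454, 454]
t=26: [105, 105, 105, 105, 105, 105, 105, 105, 105, 105, 105, 105]
t=27: [251, 251, 251, 251, 251, 251, 251, 251, 251, 251, 251, 251]
t=28: [419, 419, 419, 419, 419, 419, 419, 419, 419, 419, 419, 419]
t=29: [76, 76, 76, 76, 76, 76, 76, 76, 76, 76, 76, 76]
t=30: [217, 217, 217, 217, 217, 217, 217, 217, 217, 217, 217, 217]
t=31: [382, 382, 382, 382, 382, 382, 382, 382, 382, 382, 382, 382]
t=32: [46, 46, 46, 46, 46, 46, 46, 46, 46, 46, 46, 46]

Answer: 13
Key observation: The state at step 19, [46, 46, 46, 46, 46, 46, 46, 46, 46, 46, 46, 46], reappears at step 32 — and no state repeats earlier — so the cycle the system enters has period 13.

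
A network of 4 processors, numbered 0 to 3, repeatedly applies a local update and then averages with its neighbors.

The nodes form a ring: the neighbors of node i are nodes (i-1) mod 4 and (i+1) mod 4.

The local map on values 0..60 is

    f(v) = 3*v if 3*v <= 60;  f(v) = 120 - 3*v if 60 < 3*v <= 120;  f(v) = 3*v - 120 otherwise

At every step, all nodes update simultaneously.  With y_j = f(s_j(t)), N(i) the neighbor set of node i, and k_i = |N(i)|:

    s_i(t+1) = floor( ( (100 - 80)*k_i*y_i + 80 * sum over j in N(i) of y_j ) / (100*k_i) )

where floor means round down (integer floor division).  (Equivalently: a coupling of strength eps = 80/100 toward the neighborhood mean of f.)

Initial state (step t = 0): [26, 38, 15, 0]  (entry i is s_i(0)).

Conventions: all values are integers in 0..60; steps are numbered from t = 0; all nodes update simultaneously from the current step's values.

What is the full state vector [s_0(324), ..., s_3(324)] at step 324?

Answer: [30, 30, 30, 30]
Key observation: The state at step 12, [30, 30, 30, 30], reappears at step 13: the system is in a cycle of period 1 from step 12 on.  Therefore the state at step 324 equals the state at step 12 + ((324 - 12) mod 1) = 12, which is [30, 30, 30, 30].

Derivation:
t=0: [26, 38, 15, 0]
t=1: [10, 36, 11, 34]
t=2: [18, 27, 18, 28]
t=3: [40, 51, 40, 50]
t=4: [25, 6, 25, 6]
t=5: [23, 39, 23, 39]
t=6: [12, 41, 12, 41]
t=7: [9, 29, 9, 29]
t=8: [31, 28, 31, 28]
t=9: [34, 28, 34, 28]
t=10: [32, 21, 32, 21]
t=11: [50, 30, 50, 30]
t=12: [30, 30, 30, 30]
t=13: [30, 30, 30, 30]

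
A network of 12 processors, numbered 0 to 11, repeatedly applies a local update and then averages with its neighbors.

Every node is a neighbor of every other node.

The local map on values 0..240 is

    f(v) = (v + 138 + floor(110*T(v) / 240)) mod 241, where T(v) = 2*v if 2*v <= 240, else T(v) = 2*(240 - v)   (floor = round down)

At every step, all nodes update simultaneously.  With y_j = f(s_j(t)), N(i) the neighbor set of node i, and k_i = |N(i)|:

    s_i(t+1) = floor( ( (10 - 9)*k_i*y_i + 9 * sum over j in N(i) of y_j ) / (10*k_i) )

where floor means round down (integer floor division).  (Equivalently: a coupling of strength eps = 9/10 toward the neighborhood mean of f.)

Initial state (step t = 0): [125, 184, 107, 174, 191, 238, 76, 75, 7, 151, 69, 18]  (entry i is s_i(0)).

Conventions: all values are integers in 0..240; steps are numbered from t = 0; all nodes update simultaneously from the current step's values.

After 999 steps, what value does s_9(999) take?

Answer: s_9(999) = 127
Key observation: The state at step 9, [127, 127, 127, 127, 127, 127, 127, 127, 127, 127, 127, 127], reappears at step 10: the system is in a cycle of period 1 from step 9 on.  Therefore the state at step 999 equals the state at step 9 + ((999 - 9) mod 1) = 9, which is [127, 127, 127, 127, 127, 127, 127, 127, 127, 127, 127, 127].

Derivation:
t=0: [125, 184, 107, 174, 191, 238, 76, 75, 7, 151, 69, 18]
t=1: [110, 110, 110, 110, 110, 110, 109, 108, 110, 110, 108, 111]
t=2: [106, 106, 106, 106, 106, 106, 106, 106, 106, 106, 106, 106]
t=3: [100, 100, 100, 100, 100, 100, 100, 100, 100, 100, 100, 100]
t=4: [88, 88, 88, 88, 88, 88, 88, 88, 88, 88, 88, 88]
t=5: [65, 65, 65, 65, 65, 65, 65, 65, 65, 65, 65, 65]
t=6: [21, 21, 21, 21, 21, 21, 21, 21, 21, 21, 21, 21]
t=7: [178, 178, 178, 178, 178, 178, 178, 178, 178, 178, 178, 178]
t=8: [131, 131, 131, 131, 131, 131, 131, 131, 131, 131, 131, 131]
t=9: [127, 127, 127, 127, 127, 127, 127, 127, 127, 127, 127, 127]
t=10: [127, 127, 127, 127, 127, 127, 127, 127, 127, 127, 127, 127]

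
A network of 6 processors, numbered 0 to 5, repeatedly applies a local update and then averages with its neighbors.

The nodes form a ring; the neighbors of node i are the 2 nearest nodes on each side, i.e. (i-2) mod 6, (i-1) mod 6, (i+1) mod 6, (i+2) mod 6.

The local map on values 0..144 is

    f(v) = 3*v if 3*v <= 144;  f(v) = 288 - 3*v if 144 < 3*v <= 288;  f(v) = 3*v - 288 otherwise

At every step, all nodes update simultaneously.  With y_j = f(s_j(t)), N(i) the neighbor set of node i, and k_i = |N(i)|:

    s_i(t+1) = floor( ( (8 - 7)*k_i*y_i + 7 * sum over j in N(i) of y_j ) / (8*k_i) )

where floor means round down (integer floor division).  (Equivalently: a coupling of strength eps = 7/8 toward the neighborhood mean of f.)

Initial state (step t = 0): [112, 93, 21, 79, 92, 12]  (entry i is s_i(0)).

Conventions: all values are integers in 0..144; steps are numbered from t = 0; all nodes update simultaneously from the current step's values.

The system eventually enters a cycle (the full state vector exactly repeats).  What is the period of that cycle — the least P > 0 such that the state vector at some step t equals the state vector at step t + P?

Answer: 20
Key observation: The state at step 51, [58, 57, 58, 58, 57, 58], reappears at step 71 — and no state repeats earlier — so the cycle the system enters has period 20.

Derivation:
t=0: [112, 93, 21, 79, 92, 12]
t=1: [32, 44, 34, 32, 44, 30]
t=2: [111, 100, 112, 111, 100, 111]
t=3: [31, 41, 30, 31, 41, 30]
t=4: [104, 95, 105, 104, 95, 105]
t=5: [16, 22, 15, 16, 22, 15]
t=6: [54, 48, 55, 54, 48, 55]
t=7: [132, 126, 133, 132, 126, 133]
t=8: [101, 107, 100, 101, 107, 100]
t=9: [21, 15, 22, 21, 15, 22]
t=10: [56, 62, 55, 56, 62, 55]
t=11: [113, 119, 112, 113, 119, 112]
t=12: [57, 51, 58, 57, 51, 58]
t=13: [123, 117, 124, 123, 117, 124]
t=14: [74, 80, 73, 74, 80, 73]
t=15: [59, 65, 58, 59, 65, 58]
t=16: [104, 110, 103, 104, 110, 103]
t=17: [30, 24, 31, 30, 24, 31]
t=18: [83, 89, 82, 83, 89, 82]
t=19: [32, 38, 31, 32, 38, 31]
t=20: [102, 96, 103, 102, 96, 103]
t=21: [11, 17, 10, 11, 17, 10]
t=22: [39, 33, 40, 39, 33, 40]
t=23: [110, 116, 109, 110, 116, 109]
t=24: [48, 42, 49, 48, 42, 49]
t=25: [134, 140, 135, 134, 140, 135]
t=26: [123, 117, 122, 123, 117, 122]
t=27: [71, 77, 72, 71, 77, 72]
t=28: [65, 71, 66, 65, 71, 66]
t=29: [83, 89, 84, 83, 89, 84]
t=30: [29, 35, 30, 29, 35, 30]
t=31: [96, 90, 95, 96, 90, 95]
t=32: [9, 3, 8, 9, 3, 8]
t=33: [17, 23, 18, 17, 23, 18]
t=34: [60, 54, 59, 60, 54, 59]
t=35: [117, 111, 116, 117, 111, 116]
t=36: [53, 59, 54, 53, 59, 54]
t=37: [119, 125, 120, 119, 125, 120]
t=38: [78, 72, 77, 78, 72, 77]
t=39: [63, 57, 62, 63, 57, 62]
t=40: [108, 102, 107, 108, 102, 107]
t=41: [26, 32, 27, 26, 32, 27]
t=42: [87, 81, 86, 87, 81, 86]
t=43: [36, 30, 35, 36, 30, 35]
t=44: [98, 104, 99, 98, 104, 99]
t=45: [15, 9, 14, 15, 9, 14]
t=46: [35, 41, 36, 35, 41, 36]
t=47: [114, 108, 113, 114, 108, 113]
t=48: [44, 50, 45, 44, 50, 45]
t=49: [135, 134, 135, 135, 134, 135]
t=50: [115, 116, 115, 115, 116, 115]
t=51: [58, 57, 58, 58, 57, 58]
t=52: [115, 114, 115, 115, 114, 115]
t=53: [55, 56, 55, 55, 56, 55]
t=54: [121, 122, 121, 121, 122, 121]
t=55: [76, 75, 76, 76, 75, 76]
t=56: [61, 60, 61, 61, 60, 61]
t=57: [106, 105, 106, 106, 105, 106]
t=58: [28, 29, 28, 28, 29, 28]
t=59: [85, 84, 85, 85, 84, 85]
t=60: [34, 33, 34, 34, 33, 34]
t=61: [100, 101, 100, 100, 101, 100]
t=62: [13, 12, 13, 13, 12, 13]
t=63: [37, 38, 37, 37, 38, 37]
t=64: [112, 111, 112, 112, 111, 112]
t=65: [46, 47, 46, 46, 47, 46]
t=66: [139, 138, 139, 139, 138, 139]
t=67: [127, 128, 127, 127, 128, 127]
t=68: [94, 93, 94, 94, 93, 94]
t=69: [7, 6, 7, 7, 6, 7]
t=70: [19, 20, 19, 19, 20, 19]
t=71: [58, 57, 58, 58, 57, 58]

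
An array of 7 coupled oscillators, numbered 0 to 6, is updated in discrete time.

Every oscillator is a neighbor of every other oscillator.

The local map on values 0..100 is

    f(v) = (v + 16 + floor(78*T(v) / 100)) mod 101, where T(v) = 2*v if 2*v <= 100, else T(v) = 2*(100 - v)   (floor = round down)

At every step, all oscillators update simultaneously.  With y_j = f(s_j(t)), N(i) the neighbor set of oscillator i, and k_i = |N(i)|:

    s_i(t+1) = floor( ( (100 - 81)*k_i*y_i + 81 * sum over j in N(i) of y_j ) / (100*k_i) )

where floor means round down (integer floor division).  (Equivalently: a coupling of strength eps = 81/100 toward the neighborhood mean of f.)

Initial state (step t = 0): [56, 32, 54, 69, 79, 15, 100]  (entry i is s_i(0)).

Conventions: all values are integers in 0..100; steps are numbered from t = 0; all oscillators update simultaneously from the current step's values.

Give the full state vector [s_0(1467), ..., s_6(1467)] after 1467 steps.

Simulating step by step:
t=0: [56, 32, 54, 69, 79, 15, 100]
t=1: [43, 46, 43, 42, 42, 43, 41]
t=2: [24, 24, 24, 24, 24, 24, 23]
t=3: [76, 76, 76, 76, 76, 76, 76]
t=4: [28, 28, 28, 28, 28, 28, 28]
t=5: [87, 87, 87, 87, 87, 87, 87]
t=6: [22, 22, 22, 22, 22, 22, 22]
t=7: [72, 72, 72, 72, 72, 72, 72]
t=8: [30, 30, 30, 30, 30, 30, 30]
t=9: [92, 92, 92, 92, 92, 92, 92]
t=10: [19, 19, 19, 19, 19, 19, 19]
t=11: [64, 64, 64, 64, 64, 64, 64]
t=12: [35, 35, 35, 35, 35, 35, 35]
t=13: [4, 4, 4, 4, 4, 4, 4]
t=14: [26, 26, 26, 26, 26, 26, 26]
t=15: [82, 82, 82, 82, 82, 82, 82]
t=16: [25, 25, 25, 25, 25, 25, 25]
t=17: [80, 80, 80, 80, 80, 80, 80]
t=18: [26, 26, 26, 26, 26, 26, 26]

Answer: [82, 82, 82, 82, 82, 82, 82]
Key observation: The state at step 14, [26, 26, 26, 26, 26, 26, 26], reappears at step 18: the system is in a cycle of period 4 from step 14 on.  Therefore the state at step 1467 equals the state at step 14 + ((1467 - 14) mod 4) = 15, which is [82, 82, 82, 82, 82, 82, 82].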